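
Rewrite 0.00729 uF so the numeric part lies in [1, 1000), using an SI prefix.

= 7.29e-9 F; 1e-9 is nano.

7.29 nF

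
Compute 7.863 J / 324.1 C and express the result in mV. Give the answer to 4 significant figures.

(7.863) / (324.1) = 0.024261 V

24.26 mV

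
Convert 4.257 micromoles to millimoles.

micro = 10⁻⁶, milli = 10⁻³; factor is 10⁻³.
4.257 × 10⁻³ = 0.004257

0.004257 millimoles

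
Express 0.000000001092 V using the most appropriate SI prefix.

= 1.092e-9 V; 1e-9 is nano.

1.092 nV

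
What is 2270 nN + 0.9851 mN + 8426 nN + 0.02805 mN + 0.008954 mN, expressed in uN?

1032.8 uN

In uN:
  2270 nN = 2270 × 10^-3 uN = 2.27
  0.9851 mN = 0.9851 × 10^3 uN = 985.1
  8426 nN = 8426 × 10^-3 uN = 8.426
  0.02805 mN = 0.02805 × 10^3 uN = 28.05
  0.008954 mN = 0.008954 × 10^3 uN = 8.954
Sum: 2.27 + 985.1 + 8.426 + 28.05 + 8.954 = 1032.8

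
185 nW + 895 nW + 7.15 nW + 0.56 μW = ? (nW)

1647.15 nW

In nW:
  185 nW → 185
  895 nW → 895
  7.15 nW → 7.15
  0.56 μW = 0.56 × 10^3 nW = 560
Sum: 185 + 895 + 7.15 + 560 = 1647.15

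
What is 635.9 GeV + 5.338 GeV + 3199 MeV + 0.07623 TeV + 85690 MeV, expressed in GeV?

In GeV:
  635.9 GeV → 635.9
  5.338 GeV → 5.338
  3199 MeV = 3199 × 10^-3 GeV = 3.199
  0.07623 TeV = 0.07623 × 10^3 GeV = 76.23
  85690 MeV = 85690 × 10^-3 GeV = 85.69
Sum: 635.9 + 5.338 + 3.199 + 76.23 + 85.69 = 806.357

806.357 GeV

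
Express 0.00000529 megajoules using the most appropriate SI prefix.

5.29 joules

= 5.29 joules; mantissa already in [1, 1000).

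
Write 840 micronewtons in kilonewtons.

0.00000084 kilonewtons

micro = 1e-6, kilo = 1e3; factor is 1e-9.
840 × 1e-9 = 0.00000084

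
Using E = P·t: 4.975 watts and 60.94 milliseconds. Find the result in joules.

4.975 × 60.94 × 10^-3 = 303.1765 × 10^-3 J

0.3031765 joules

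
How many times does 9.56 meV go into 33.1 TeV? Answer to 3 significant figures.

(33.1e12) / (9.56e-3) = 3.462e15

3460000000000000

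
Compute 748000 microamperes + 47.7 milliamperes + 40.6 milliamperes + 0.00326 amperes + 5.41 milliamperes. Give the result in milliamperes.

844.97 milliamperes

In milliamperes:
  748000 microamperes = 748000 × 10⁻³ milliamperes = 748
  47.7 milliamperes → 47.7
  40.6 milliamperes → 40.6
  0.00326 amperes = 0.00326 × 10³ milliamperes = 3.26
  5.41 milliamperes → 5.41
Sum: 748 + 47.7 + 40.6 + 3.26 + 5.41 = 844.97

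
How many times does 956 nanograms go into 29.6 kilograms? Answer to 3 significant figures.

31000000000

(29.6 × 10³) / (956 × 10⁻⁹) = 0.03096 × 10¹²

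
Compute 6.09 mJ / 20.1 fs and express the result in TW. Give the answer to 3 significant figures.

(6.09 × 10⁻³) / (20.1 × 10⁻¹⁵) = 0.30299 × 10¹² W

0.303 TW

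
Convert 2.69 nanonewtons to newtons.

0.00000000269 newtons

nano = 10^-9, (no prefix) = 10^0; factor is 10^-9.
2.69 × 10^-9 = 0.00000000269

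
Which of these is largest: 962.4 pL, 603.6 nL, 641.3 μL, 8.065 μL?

962.4 pL = 0.0000000009624 L
603.6 nL = 0.0000006036 L
641.3 μL = 0.0006413 L
8.065 μL = 0.000008065 L

641.3 μL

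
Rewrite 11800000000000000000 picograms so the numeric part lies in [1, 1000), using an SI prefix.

11.8 megagrams

= 11.8e6 grams; 1e6 is mega.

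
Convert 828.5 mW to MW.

milli = 1e-3, mega = 1e6; factor is 1e-9.
828.5 × 1e-9 = 0.0000008285

0.0000008285 MW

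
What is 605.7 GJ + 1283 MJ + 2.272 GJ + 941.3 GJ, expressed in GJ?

In GJ:
  605.7 GJ → 605.7
  1283 MJ = 1283 × 10⁻³ GJ = 1.283
  2.272 GJ → 2.272
  941.3 GJ → 941.3
Sum: 605.7 + 1.283 + 2.272 + 941.3 = 1550.555

1550.555 GJ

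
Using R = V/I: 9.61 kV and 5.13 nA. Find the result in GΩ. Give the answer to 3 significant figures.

(9.61 × 10³) / (5.13 × 10⁻⁹) = 1.8733 × 10¹² Ω

1870 GΩ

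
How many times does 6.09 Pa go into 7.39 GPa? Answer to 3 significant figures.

(7.39 × 10^9) / (6.09) = 1.213 × 10^9

1210000000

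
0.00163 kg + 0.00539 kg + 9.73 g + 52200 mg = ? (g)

68.95 g

In g:
  0.00163 kg = 0.00163 × 10^3 g = 1.63
  0.00539 kg = 0.00539 × 10^3 g = 5.39
  9.73 g → 9.73
  52200 mg = 52200 × 10^-3 g = 52.2
Sum: 1.63 + 5.39 + 9.73 + 52.2 = 68.95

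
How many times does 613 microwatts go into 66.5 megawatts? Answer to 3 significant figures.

(66.5 × 10⁶) / (613 × 10⁻⁶) = 0.1085 × 10¹²

108000000000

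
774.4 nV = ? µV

0.7744 µV

nano = 10⁻⁹, micro = 10⁻⁶; factor is 10⁻³.
774.4 × 10⁻³ = 0.7744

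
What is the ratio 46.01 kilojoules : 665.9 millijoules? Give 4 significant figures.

(46.01 × 10^3) / (665.9 × 10^-3) = 0.069094 × 10^6

69090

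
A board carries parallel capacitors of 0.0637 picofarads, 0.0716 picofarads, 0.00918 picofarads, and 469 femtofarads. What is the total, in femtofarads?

613.48 femtofarads

In femtofarads:
  0.0637 picofarads = 0.0637e3 femtofarads = 63.7
  0.0716 picofarads = 0.0716e3 femtofarads = 71.6
  0.00918 picofarads = 0.00918e3 femtofarads = 9.18
  469 femtofarads → 469
Sum: 63.7 + 71.6 + 9.18 + 469 = 613.48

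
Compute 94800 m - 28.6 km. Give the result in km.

66.2 km

In km:
  94800 m = 94800e-3 km = 94.8
  28.6 km → 28.6
Difference: 94.8 - 28.6 = 66.2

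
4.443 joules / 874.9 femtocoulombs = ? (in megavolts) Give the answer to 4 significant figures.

5078000 megavolts

(4.443) / (874.9e-15) = 0.00507829e15 V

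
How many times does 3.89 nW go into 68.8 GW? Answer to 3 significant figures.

17700000000000000000

(68.8 × 10^9) / (3.89 × 10^-9) = 17.69 × 10^18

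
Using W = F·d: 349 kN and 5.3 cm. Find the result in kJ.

18.497 kJ

349e3 × 5.3e-2 = 1849.7e1 J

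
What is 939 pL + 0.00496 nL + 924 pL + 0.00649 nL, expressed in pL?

In pL:
  939 pL → 939
  0.00496 nL = 0.00496 × 10³ pL = 4.96
  924 pL → 924
  0.00649 nL = 0.00649 × 10³ pL = 6.49
Sum: 939 + 4.96 + 924 + 6.49 = 1874.45

1874.45 pL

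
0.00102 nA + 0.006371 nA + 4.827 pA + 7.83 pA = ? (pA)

In pA:
  0.00102 nA = 0.00102e3 pA = 1.02
  0.006371 nA = 0.006371e3 pA = 6.371
  4.827 pA → 4.827
  7.83 pA → 7.83
Sum: 1.02 + 6.371 + 4.827 + 7.83 = 20.048

20.048 pA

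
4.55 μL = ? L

micro = 10^-6, (no prefix) = 10^0; factor is 10^-6.
4.55 × 10^-6 = 0.00000455

0.00000455 L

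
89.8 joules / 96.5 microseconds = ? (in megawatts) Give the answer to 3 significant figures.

(89.8) / (96.5 × 10⁻⁶) = 0.93057 × 10⁶ W

0.931 megawatts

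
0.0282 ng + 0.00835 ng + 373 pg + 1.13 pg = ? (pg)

In pg:
  0.0282 ng = 0.0282 × 10³ pg = 28.2
  0.00835 ng = 0.00835 × 10³ pg = 8.35
  373 pg → 373
  1.13 pg → 1.13
Sum: 28.2 + 8.35 + 373 + 1.13 = 410.68

410.68 pg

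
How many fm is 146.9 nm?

146900000 fm

nano = 10^-9, femto = 10^-15; factor is 10^6.
146.9 × 10^6 = 146900000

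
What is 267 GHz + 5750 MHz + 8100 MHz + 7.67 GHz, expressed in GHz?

288.52 GHz

In GHz:
  267 GHz → 267
  5750 MHz = 5750e-3 GHz = 5.75
  8100 MHz = 8100e-3 GHz = 8.1
  7.67 GHz → 7.67
Sum: 267 + 5.75 + 8.1 + 7.67 = 288.52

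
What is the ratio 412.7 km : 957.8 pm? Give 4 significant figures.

(412.7e3) / (957.8e-12) = 0.43088e15

430900000000000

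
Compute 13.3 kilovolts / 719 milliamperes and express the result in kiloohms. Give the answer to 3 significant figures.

18.5 kiloohms

(13.3 × 10³) / (719 × 10⁻³) = 0.018498 × 10⁶ Ω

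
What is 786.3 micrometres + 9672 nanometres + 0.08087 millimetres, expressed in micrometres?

876.842 micrometres

In micrometres:
  786.3 micrometres → 786.3
  9672 nanometres = 9672e-3 micrometres = 9.672
  0.08087 millimetres = 0.08087e3 micrometres = 80.87
Sum: 786.3 + 9.672 + 80.87 = 876.842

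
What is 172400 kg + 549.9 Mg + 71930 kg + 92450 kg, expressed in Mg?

886.68 Mg

In Mg:
  172400 kg = 172400 × 10⁻³ Mg = 172.4
  549.9 Mg → 549.9
  71930 kg = 71930 × 10⁻³ Mg = 71.93
  92450 kg = 92450 × 10⁻³ Mg = 92.45
Sum: 172.4 + 549.9 + 71.93 + 92.45 = 886.68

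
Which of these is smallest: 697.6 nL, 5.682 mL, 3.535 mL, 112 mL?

697.6 nL = 0.0000006976 L
5.682 mL = 0.005682 L
3.535 mL = 0.003535 L
112 mL = 0.112 L

697.6 nL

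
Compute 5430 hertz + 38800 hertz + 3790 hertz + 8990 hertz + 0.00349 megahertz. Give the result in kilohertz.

In kilohertz:
  5430 hertz = 5430 × 10⁻³ kilohertz = 5.43
  38800 hertz = 38800 × 10⁻³ kilohertz = 38.8
  3790 hertz = 3790 × 10⁻³ kilohertz = 3.79
  8990 hertz = 8990 × 10⁻³ kilohertz = 8.99
  0.00349 megahertz = 0.00349 × 10³ kilohertz = 3.49
Sum: 5.43 + 38.8 + 3.79 + 8.99 + 3.49 = 60.5

60.5 kilohertz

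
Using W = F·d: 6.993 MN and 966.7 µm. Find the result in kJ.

6.993e6 × 966.7e-6 = 6760.1331 J

6.7601331 kJ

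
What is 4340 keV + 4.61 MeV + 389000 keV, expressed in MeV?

397.95 MeV

In MeV:
  4340 keV = 4340 × 10^-3 MeV = 4.34
  4.61 MeV → 4.61
  389000 keV = 389000 × 10^-3 MeV = 389
Sum: 4.34 + 4.61 + 389 = 397.95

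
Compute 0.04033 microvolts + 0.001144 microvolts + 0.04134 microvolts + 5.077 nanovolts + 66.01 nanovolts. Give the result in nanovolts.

153.901 nanovolts

In nanovolts:
  0.04033 microvolts = 0.04033 × 10^3 nanovolts = 40.33
  0.001144 microvolts = 0.001144 × 10^3 nanovolts = 1.144
  0.04134 microvolts = 0.04134 × 10^3 nanovolts = 41.34
  5.077 nanovolts → 5.077
  66.01 nanovolts → 66.01
Sum: 40.33 + 1.144 + 41.34 + 5.077 + 66.01 = 153.901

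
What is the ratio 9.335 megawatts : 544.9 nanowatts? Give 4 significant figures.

(9.335 × 10⁶) / (544.9 × 10⁻⁹) = 0.017132 × 10¹⁵

17130000000000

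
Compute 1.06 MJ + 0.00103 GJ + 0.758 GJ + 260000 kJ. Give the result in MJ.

1020.09 MJ

In MJ:
  1.06 MJ → 1.06
  0.00103 GJ = 0.00103 × 10^3 MJ = 1.03
  0.758 GJ = 0.758 × 10^3 MJ = 758
  260000 kJ = 260000 × 10^-3 MJ = 260
Sum: 1.06 + 1.03 + 758 + 260 = 1020.09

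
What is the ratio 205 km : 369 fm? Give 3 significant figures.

(205 × 10³) / (369 × 10⁻¹⁵) = 0.5556 × 10¹⁸

556000000000000000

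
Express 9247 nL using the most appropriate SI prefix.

9.247 μL

= 9.247e-6 L; 1e-6 is micro.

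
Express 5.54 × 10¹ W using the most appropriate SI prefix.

= 55.4 W; mantissa already in [1, 1000).

55.4 W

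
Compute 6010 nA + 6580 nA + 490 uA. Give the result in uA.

502.59 uA

In uA:
  6010 nA = 6010 × 10⁻³ uA = 6.01
  6580 nA = 6580 × 10⁻³ uA = 6.58
  490 uA → 490
Sum: 6.01 + 6.58 + 490 = 502.59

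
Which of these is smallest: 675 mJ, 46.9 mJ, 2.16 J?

675 mJ = 0.675 J
46.9 mJ = 0.0469 J
2.16 J = 2.16 J

46.9 mJ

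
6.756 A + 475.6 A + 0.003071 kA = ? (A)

In A:
  6.756 A → 6.756
  475.6 A → 475.6
  0.003071 kA = 0.003071 × 10³ A = 3.071
Sum: 6.756 + 475.6 + 3.071 = 485.427

485.427 A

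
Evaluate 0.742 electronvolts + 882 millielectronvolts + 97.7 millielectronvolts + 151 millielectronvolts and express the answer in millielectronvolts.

In millielectronvolts:
  0.742 electronvolts = 0.742 × 10³ millielectronvolts = 742
  882 millielectronvolts → 882
  97.7 millielectronvolts → 97.7
  151 millielectronvolts → 151
Sum: 742 + 882 + 97.7 + 151 = 1872.7

1872.7 millielectronvolts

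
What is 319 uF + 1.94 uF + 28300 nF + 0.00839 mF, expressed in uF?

357.63 uF

In uF:
  319 uF → 319
  1.94 uF → 1.94
  28300 nF = 28300 × 10⁻³ uF = 28.3
  0.00839 mF = 0.00839 × 10³ uF = 8.39
Sum: 319 + 1.94 + 28.3 + 8.39 = 357.63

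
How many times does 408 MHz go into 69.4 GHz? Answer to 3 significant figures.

170

(69.4e9) / (408e6) = 0.1701e3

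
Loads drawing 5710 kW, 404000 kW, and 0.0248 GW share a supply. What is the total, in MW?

In MW:
  5710 kW = 5710 × 10^-3 MW = 5.71
  404000 kW = 404000 × 10^-3 MW = 404
  0.0248 GW = 0.0248 × 10^3 MW = 24.8
Sum: 5.71 + 404 + 24.8 = 434.51

434.51 MW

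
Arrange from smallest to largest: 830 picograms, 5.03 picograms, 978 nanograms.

830 picograms = 0.00000000083 grams
5.03 picograms = 0.00000000000503 grams
978 nanograms = 0.000000978 grams

5.03 picograms < 830 picograms < 978 nanograms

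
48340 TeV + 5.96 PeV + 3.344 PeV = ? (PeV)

In PeV:
  48340 TeV = 48340 × 10^-3 PeV = 48.34
  5.96 PeV → 5.96
  3.344 PeV → 3.344
Sum: 48.34 + 5.96 + 3.344 = 57.644

57.644 PeV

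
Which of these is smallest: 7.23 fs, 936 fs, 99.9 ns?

7.23 fs

7.23 fs = 0.00000000000000723 s
936 fs = 0.000000000000936 s
99.9 ns = 0.0000000999 s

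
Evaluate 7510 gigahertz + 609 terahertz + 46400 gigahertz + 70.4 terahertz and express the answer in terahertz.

In terahertz:
  7510 gigahertz = 7510e-3 terahertz = 7.51
  609 terahertz → 609
  46400 gigahertz = 46400e-3 terahertz = 46.4
  70.4 terahertz → 70.4
Sum: 7.51 + 609 + 46.4 + 70.4 = 733.31

733.31 terahertz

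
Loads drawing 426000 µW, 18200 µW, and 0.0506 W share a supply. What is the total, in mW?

494.8 mW

In mW:
  426000 µW = 426000e-3 mW = 426
  18200 µW = 18200e-3 mW = 18.2
  0.0506 W = 0.0506e3 mW = 50.6
Sum: 426 + 18.2 + 50.6 = 494.8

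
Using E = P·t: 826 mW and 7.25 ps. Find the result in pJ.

5.9885 pJ

826 × 10^-3 × 7.25 × 10^-12 = 5988.5 × 10^-15 J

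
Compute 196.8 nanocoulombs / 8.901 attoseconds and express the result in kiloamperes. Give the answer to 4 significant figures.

(196.8e-9) / (8.901e-18) = 22.1099e9 A

22110000 kiloamperes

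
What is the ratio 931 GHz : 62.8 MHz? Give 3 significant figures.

(931 × 10^9) / (62.8 × 10^6) = 14.82 × 10^3

14800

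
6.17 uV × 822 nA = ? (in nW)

6.17e-6 × 822e-9 = 5071.74e-15 W

0.00507174 nW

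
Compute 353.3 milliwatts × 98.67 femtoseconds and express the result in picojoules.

0.034860111 picojoules

353.3 × 10⁻³ × 98.67 × 10⁻¹⁵ = 34860.111 × 10⁻¹⁸ J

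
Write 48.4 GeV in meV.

48400000000000 meV

giga = 1e9, milli = 1e-3; factor is 1e12.
48.4 × 1e12 = 48400000000000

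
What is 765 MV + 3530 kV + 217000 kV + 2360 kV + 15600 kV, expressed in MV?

In MV:
  765 MV → 765
  3530 kV = 3530e-3 MV = 3.53
  217000 kV = 217000e-3 MV = 217
  2360 kV = 2360e-3 MV = 2.36
  15600 kV = 15600e-3 MV = 15.6
Sum: 765 + 3.53 + 217 + 2.36 + 15.6 = 1003.49

1003.49 MV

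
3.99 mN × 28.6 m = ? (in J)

3.99 × 10^-3 × 28.6 = 114.114 × 10^-3 J

0.114114 J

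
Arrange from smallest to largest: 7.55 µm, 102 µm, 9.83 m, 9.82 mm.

7.55 µm < 102 µm < 9.82 mm < 9.83 m

7.55 µm = 0.00000755 m
102 µm = 0.000102 m
9.83 m = 9.83 m
9.82 mm = 0.00982 m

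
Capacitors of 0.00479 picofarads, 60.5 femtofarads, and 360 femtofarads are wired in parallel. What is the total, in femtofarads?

425.29 femtofarads

In femtofarads:
  0.00479 picofarads = 0.00479 × 10^3 femtofarads = 4.79
  60.5 femtofarads → 60.5
  360 femtofarads → 360
Sum: 4.79 + 60.5 + 360 = 425.29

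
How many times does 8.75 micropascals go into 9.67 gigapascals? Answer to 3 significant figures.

(9.67 × 10^9) / (8.75 × 10^-6) = 1.105 × 10^15

1110000000000000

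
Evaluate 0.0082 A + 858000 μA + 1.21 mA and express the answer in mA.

867.41 mA

In mA:
  0.0082 A = 0.0082 × 10^3 mA = 8.2
  858000 μA = 858000 × 10^-3 mA = 858
  1.21 mA → 1.21
Sum: 8.2 + 858 + 1.21 = 867.41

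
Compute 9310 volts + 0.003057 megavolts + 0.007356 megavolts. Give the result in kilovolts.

19.723 kilovolts

In kilovolts:
  9310 volts = 9310 × 10⁻³ kilovolts = 9.31
  0.003057 megavolts = 0.003057 × 10³ kilovolts = 3.057
  0.007356 megavolts = 0.007356 × 10³ kilovolts = 7.356
Sum: 9.31 + 3.057 + 7.356 = 19.723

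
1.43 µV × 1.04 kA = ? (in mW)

1.4872 mW

1.43 × 10⁻⁶ × 1.04 × 10³ = 1.4872 × 10⁻³ W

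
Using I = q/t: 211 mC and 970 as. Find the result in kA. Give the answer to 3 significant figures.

218000000000 kA

(211 × 10⁻³) / (970 × 10⁻¹⁸) = 0.21753 × 10¹⁵ A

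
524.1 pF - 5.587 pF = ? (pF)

In pF:
  524.1 pF → 524.1
  5.587 pF → 5.587
Difference: 524.1 - 5.587 = 518.513

518.513 pF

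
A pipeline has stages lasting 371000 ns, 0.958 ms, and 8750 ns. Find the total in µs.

In µs:
  371000 ns = 371000 × 10^-3 µs = 371
  0.958 ms = 0.958 × 10^3 µs = 958
  8750 ns = 8750 × 10^-3 µs = 8.75
Sum: 371 + 958 + 8.75 = 1337.75

1337.75 µs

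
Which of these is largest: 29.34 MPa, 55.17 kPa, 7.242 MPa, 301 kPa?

29.34 MPa

29.34 MPa = 29340000 Pa
55.17 kPa = 55170 Pa
7.242 MPa = 7242000 Pa
301 kPa = 301000 Pa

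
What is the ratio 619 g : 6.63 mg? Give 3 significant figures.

(619) / (6.63e-3) = 93.36e3

93400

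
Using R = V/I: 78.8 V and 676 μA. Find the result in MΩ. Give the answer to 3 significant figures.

0.117 MΩ

(78.8) / (676 × 10^-6) = 0.11657 × 10^6 Ω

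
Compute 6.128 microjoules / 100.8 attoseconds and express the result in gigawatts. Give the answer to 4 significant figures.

(6.128 × 10⁻⁶) / (100.8 × 10⁻¹⁸) = 0.0607937 × 10¹² W

60.79 gigawatts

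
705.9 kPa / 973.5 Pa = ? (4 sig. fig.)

(705.9 × 10³) / (973.5) = 0.72512 × 10³

725.1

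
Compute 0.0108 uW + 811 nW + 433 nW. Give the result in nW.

In nW:
  0.0108 uW = 0.0108 × 10³ nW = 10.8
  811 nW → 811
  433 nW → 433
Sum: 10.8 + 811 + 433 = 1254.8

1254.8 nW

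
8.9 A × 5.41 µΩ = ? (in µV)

8.9 × 5.41e-6 = 48.149e-6 V

48.149 µV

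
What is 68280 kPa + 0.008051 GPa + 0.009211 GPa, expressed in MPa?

85.542 MPa

In MPa:
  68280 kPa = 68280 × 10⁻³ MPa = 68.28
  0.008051 GPa = 0.008051 × 10³ MPa = 8.051
  0.009211 GPa = 0.009211 × 10³ MPa = 9.211
Sum: 68.28 + 8.051 + 9.211 = 85.542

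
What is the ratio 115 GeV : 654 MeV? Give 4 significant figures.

(115e9) / (654e6) = 0.17584e3

175.8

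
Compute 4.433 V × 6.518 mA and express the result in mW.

28.894294 mW

4.433 × 6.518 × 10^-3 = 28.894294 × 10^-3 W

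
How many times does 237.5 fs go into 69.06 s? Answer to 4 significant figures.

(69.06) / (237.5 × 10⁻¹⁵) = 0.29078 × 10¹⁵

290800000000000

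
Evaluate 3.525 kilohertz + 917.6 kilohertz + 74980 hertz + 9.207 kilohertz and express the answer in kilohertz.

In kilohertz:
  3.525 kilohertz → 3.525
  917.6 kilohertz → 917.6
  74980 hertz = 74980e-3 kilohertz = 74.98
  9.207 kilohertz → 9.207
Sum: 3.525 + 917.6 + 74.98 + 9.207 = 1005.312

1005.312 kilohertz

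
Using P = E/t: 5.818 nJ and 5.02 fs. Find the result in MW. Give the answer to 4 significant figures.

(5.818 × 10⁻⁹) / (5.02 × 10⁻¹⁵) = 1.15896 × 10⁶ W

1.159 MW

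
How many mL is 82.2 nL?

nano = 1e-9, milli = 1e-3; factor is 1e-6.
82.2 × 1e-6 = 0.0000822

0.0000822 mL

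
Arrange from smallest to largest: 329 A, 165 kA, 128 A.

128 A < 329 A < 165 kA

329 A = 329 A
165 kA = 165000 A
128 A = 128 A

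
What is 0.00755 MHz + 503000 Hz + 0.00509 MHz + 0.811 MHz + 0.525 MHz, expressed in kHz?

1851.64 kHz

In kHz:
  0.00755 MHz = 0.00755e3 kHz = 7.55
  503000 Hz = 503000e-3 kHz = 503
  0.00509 MHz = 0.00509e3 kHz = 5.09
  0.811 MHz = 0.811e3 kHz = 811
  0.525 MHz = 0.525e3 kHz = 525
Sum: 7.55 + 503 + 5.09 + 811 + 525 = 1851.64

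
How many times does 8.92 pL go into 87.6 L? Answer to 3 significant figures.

(87.6) / (8.92e-12) = 9.821e12

9820000000000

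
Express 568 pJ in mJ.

pico = 10⁻¹², milli = 10⁻³; factor is 10⁻⁹.
568 × 10⁻⁹ = 0.000000568

0.000000568 mJ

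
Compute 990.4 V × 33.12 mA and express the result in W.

990.4 × 33.12e-3 = 32802.048e-3 W

32.802048 W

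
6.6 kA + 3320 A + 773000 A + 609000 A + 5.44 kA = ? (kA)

1397.36 kA

In kA:
  6.6 kA → 6.6
  3320 A = 3320e-3 kA = 3.32
  773000 A = 773000e-3 kA = 773
  609000 A = 609000e-3 kA = 609
  5.44 kA → 5.44
Sum: 6.6 + 3.32 + 773 + 609 + 5.44 = 1397.36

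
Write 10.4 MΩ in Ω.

mega = 10^6, (no prefix) = 10^0; factor is 10^6.
10.4 × 10^6 = 10400000

10400000 Ω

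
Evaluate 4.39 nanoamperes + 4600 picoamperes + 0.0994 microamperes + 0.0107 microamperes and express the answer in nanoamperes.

119.09 nanoamperes

In nanoamperes:
  4.39 nanoamperes → 4.39
  4600 picoamperes = 4600 × 10^-3 nanoamperes = 4.6
  0.0994 microamperes = 0.0994 × 10^3 nanoamperes = 99.4
  0.0107 microamperes = 0.0107 × 10^3 nanoamperes = 10.7
Sum: 4.39 + 4.6 + 99.4 + 10.7 = 119.09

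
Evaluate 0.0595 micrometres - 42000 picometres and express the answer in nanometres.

17.5 nanometres

In nanometres:
  0.0595 micrometres = 0.0595 × 10^3 nanometres = 59.5
  42000 picometres = 42000 × 10^-3 nanometres = 42
Difference: 59.5 - 42 = 17.5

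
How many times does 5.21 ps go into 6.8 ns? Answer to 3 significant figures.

1310

(6.8 × 10^-9) / (5.21 × 10^-12) = 1.305 × 10^3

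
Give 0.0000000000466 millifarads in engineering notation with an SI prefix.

46.6 femtofarads

= 46.6 × 10^-15 farads; 10^-15 is femto.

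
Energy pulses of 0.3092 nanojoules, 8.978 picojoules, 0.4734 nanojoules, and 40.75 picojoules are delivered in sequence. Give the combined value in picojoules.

In picojoules:
  0.3092 nanojoules = 0.3092 × 10^3 picojoules = 309.2
  8.978 picojoules → 8.978
  0.4734 nanojoules = 0.4734 × 10^3 picojoules = 473.4
  40.75 picojoules → 40.75
Sum: 309.2 + 8.978 + 473.4 + 40.75 = 832.328

832.328 picojoules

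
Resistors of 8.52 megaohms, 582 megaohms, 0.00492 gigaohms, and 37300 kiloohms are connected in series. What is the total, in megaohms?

632.74 megaohms

In megaohms:
  8.52 megaohms → 8.52
  582 megaohms → 582
  0.00492 gigaohms = 0.00492 × 10^3 megaohms = 4.92
  37300 kiloohms = 37300 × 10^-3 megaohms = 37.3
Sum: 8.52 + 582 + 4.92 + 37.3 = 632.74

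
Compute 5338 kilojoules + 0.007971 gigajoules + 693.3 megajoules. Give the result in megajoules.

In megajoules:
  5338 kilojoules = 5338 × 10⁻³ megajoules = 5.338
  0.007971 gigajoules = 0.007971 × 10³ megajoules = 7.971
  693.3 megajoules → 693.3
Sum: 5.338 + 7.971 + 693.3 = 706.609

706.609 megajoules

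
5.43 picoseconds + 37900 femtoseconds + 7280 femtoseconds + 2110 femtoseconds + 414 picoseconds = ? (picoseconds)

466.72 picoseconds

In picoseconds:
  5.43 picoseconds → 5.43
  37900 femtoseconds = 37900e-3 picoseconds = 37.9
  7280 femtoseconds = 7280e-3 picoseconds = 7.28
  2110 femtoseconds = 2110e-3 picoseconds = 2.11
  414 picoseconds → 414
Sum: 5.43 + 37.9 + 7.28 + 2.11 + 414 = 466.72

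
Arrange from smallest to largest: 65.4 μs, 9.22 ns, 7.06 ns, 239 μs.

65.4 μs = 0.0000654 s
9.22 ns = 0.00000000922 s
7.06 ns = 0.00000000706 s
239 μs = 0.000239 s

7.06 ns < 9.22 ns < 65.4 μs < 239 μs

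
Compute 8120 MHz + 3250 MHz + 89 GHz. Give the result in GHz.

100.37 GHz

In GHz:
  8120 MHz = 8120 × 10⁻³ GHz = 8.12
  3250 MHz = 3250 × 10⁻³ GHz = 3.25
  89 GHz → 89
Sum: 8.12 + 3.25 + 89 = 100.37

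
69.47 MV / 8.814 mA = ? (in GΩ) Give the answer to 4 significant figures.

7.882 GΩ

(69.47e6) / (8.814e-3) = 7.88178e9 Ω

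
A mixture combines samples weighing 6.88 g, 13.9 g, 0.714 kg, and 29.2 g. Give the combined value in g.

763.98 g

In g:
  6.88 g → 6.88
  13.9 g → 13.9
  0.714 kg = 0.714e3 g = 714
  29.2 g → 29.2
Sum: 6.88 + 13.9 + 714 + 29.2 = 763.98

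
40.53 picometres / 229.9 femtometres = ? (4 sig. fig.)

(40.53 × 10⁻¹²) / (229.9 × 10⁻¹⁵) = 0.17629 × 10³

176.3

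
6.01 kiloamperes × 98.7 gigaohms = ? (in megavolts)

593187000 megavolts

6.01e3 × 98.7e9 = 593.187e12 V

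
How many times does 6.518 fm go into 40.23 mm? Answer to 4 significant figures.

(40.23 × 10⁻³) / (6.518 × 10⁻¹⁵) = 6.1721 × 10¹²

6172000000000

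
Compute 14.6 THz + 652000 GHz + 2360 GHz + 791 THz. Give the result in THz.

1459.96 THz

In THz:
  14.6 THz → 14.6
  652000 GHz = 652000 × 10^-3 THz = 652
  2360 GHz = 2360 × 10^-3 THz = 2.36
  791 THz → 791
Sum: 14.6 + 652 + 2.36 + 791 = 1459.96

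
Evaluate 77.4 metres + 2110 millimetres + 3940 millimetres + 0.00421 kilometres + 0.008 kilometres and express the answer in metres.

95.66 metres

In metres:
  77.4 metres → 77.4
  2110 millimetres = 2110 × 10^-3 metres = 2.11
  3940 millimetres = 3940 × 10^-3 metres = 3.94
  0.00421 kilometres = 0.00421 × 10^3 metres = 4.21
  0.008 kilometres = 0.008 × 10^3 metres = 8
Sum: 77.4 + 2.11 + 3.94 + 4.21 + 8 = 95.66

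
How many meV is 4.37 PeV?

peta = 10^15, milli = 10^-3; factor is 10^18.
4.37 × 10^18 = 4370000000000000000

4370000000000000000 meV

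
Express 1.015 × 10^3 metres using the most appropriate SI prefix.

= 1.015 × 10^3 metres; 10^3 is kilo.

1.015 kilometres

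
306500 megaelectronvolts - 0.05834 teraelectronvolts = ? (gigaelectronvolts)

248.16 gigaelectronvolts

In gigaelectronvolts:
  306500 megaelectronvolts = 306500 × 10^-3 gigaelectronvolts = 306.5
  0.05834 teraelectronvolts = 0.05834 × 10^3 gigaelectronvolts = 58.34
Difference: 306.5 - 58.34 = 248.16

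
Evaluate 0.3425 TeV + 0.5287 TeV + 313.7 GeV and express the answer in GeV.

1184.9 GeV

In GeV:
  0.3425 TeV = 0.3425e3 GeV = 342.5
  0.5287 TeV = 0.5287e3 GeV = 528.7
  313.7 GeV → 313.7
Sum: 342.5 + 528.7 + 313.7 = 1184.9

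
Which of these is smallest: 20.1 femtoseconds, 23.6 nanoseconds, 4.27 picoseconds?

20.1 femtoseconds = 0.0000000000000201 seconds
23.6 nanoseconds = 0.0000000236 seconds
4.27 picoseconds = 0.00000000000427 seconds

20.1 femtoseconds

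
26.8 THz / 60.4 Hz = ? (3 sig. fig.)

(26.8 × 10^12) / (60.4) = 0.4437 × 10^12

444000000000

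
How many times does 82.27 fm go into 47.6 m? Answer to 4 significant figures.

(47.6) / (82.27 × 10^-15) = 0.57858 × 10^15

578600000000000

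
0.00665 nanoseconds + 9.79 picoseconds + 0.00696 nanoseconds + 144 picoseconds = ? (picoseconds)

167.4 picoseconds

In picoseconds:
  0.00665 nanoseconds = 0.00665 × 10^3 picoseconds = 6.65
  9.79 picoseconds → 9.79
  0.00696 nanoseconds = 0.00696 × 10^3 picoseconds = 6.96
  144 picoseconds → 144
Sum: 6.65 + 9.79 + 6.96 + 144 = 167.4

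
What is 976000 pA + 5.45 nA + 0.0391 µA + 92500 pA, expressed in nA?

In nA:
  976000 pA = 976000 × 10^-3 nA = 976
  5.45 nA → 5.45
  0.0391 µA = 0.0391 × 10^3 nA = 39.1
  92500 pA = 92500 × 10^-3 nA = 92.5
Sum: 976 + 5.45 + 39.1 + 92.5 = 1113.05

1113.05 nA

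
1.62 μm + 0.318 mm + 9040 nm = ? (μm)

328.66 μm

In μm:
  1.62 μm → 1.62
  0.318 mm = 0.318 × 10^3 μm = 318
  9040 nm = 9040 × 10^-3 μm = 9.04
Sum: 1.62 + 318 + 9.04 = 328.66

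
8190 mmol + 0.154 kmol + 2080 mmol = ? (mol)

In mol:
  8190 mmol = 8190e-3 mol = 8.19
  0.154 kmol = 0.154e3 mol = 154
  2080 mmol = 2080e-3 mol = 2.08
Sum: 8.19 + 154 + 2.08 = 164.27

164.27 mol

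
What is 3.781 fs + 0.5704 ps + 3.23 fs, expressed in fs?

In fs:
  3.781 fs → 3.781
  0.5704 ps = 0.5704 × 10^3 fs = 570.4
  3.23 fs → 3.23
Sum: 3.781 + 570.4 + 3.23 = 577.411

577.411 fs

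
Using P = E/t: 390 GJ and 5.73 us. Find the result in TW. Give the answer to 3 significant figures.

68100 TW

(390 × 10⁹) / (5.73 × 10⁻⁶) = 68.063 × 10¹⁵ W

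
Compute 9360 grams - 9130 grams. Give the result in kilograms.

0.23 kilograms

In kilograms:
  9360 grams = 9360 × 10^-3 kilograms = 9.36
  9130 grams = 9130 × 10^-3 kilograms = 9.13
Difference: 9.36 - 9.13 = 0.23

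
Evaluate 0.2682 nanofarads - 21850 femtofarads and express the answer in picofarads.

246.35 picofarads

In picofarads:
  0.2682 nanofarads = 0.2682 × 10³ picofarads = 268.2
  21850 femtofarads = 21850 × 10⁻³ picofarads = 21.85
Difference: 268.2 - 21.85 = 246.35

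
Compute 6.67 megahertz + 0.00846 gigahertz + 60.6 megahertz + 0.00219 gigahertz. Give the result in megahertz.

In megahertz:
  6.67 megahertz → 6.67
  0.00846 gigahertz = 0.00846 × 10³ megahertz = 8.46
  60.6 megahertz → 60.6
  0.00219 gigahertz = 0.00219 × 10³ megahertz = 2.19
Sum: 6.67 + 8.46 + 60.6 + 2.19 = 77.92

77.92 megahertz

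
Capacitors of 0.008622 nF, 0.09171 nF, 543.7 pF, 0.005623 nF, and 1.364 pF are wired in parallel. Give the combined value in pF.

651.019 pF

In pF:
  0.008622 nF = 0.008622 × 10³ pF = 8.622
  0.09171 nF = 0.09171 × 10³ pF = 91.71
  543.7 pF → 543.7
  0.005623 nF = 0.005623 × 10³ pF = 5.623
  1.364 pF → 1.364
Sum: 8.622 + 91.71 + 543.7 + 5.623 + 1.364 = 651.019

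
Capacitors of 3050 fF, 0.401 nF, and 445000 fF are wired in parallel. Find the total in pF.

In pF:
  3050 fF = 3050 × 10^-3 pF = 3.05
  0.401 nF = 0.401 × 10^3 pF = 401
  445000 fF = 445000 × 10^-3 pF = 445
Sum: 3.05 + 401 + 445 = 849.05

849.05 pF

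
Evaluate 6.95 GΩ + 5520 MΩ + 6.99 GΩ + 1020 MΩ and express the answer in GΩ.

In GΩ:
  6.95 GΩ → 6.95
  5520 MΩ = 5520e-3 GΩ = 5.52
  6.99 GΩ → 6.99
  1020 MΩ = 1020e-3 GΩ = 1.02
Sum: 6.95 + 5.52 + 6.99 + 1.02 = 20.48

20.48 GΩ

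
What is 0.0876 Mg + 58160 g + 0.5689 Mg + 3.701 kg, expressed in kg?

In kg:
  0.0876 Mg = 0.0876 × 10³ kg = 87.6
  58160 g = 58160 × 10⁻³ kg = 58.16
  0.5689 Mg = 0.5689 × 10³ kg = 568.9
  3.701 kg → 3.701
Sum: 87.6 + 58.16 + 568.9 + 3.701 = 718.361

718.361 kg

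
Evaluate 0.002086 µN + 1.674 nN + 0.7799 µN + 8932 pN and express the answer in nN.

792.592 nN

In nN:
  0.002086 µN = 0.002086e3 nN = 2.086
  1.674 nN → 1.674
  0.7799 µN = 0.7799e3 nN = 779.9
  8932 pN = 8932e-3 nN = 8.932
Sum: 2.086 + 1.674 + 779.9 + 8.932 = 792.592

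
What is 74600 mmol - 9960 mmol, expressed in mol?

64.64 mol

In mol:
  74600 mmol = 74600 × 10^-3 mol = 74.6
  9960 mmol = 9960 × 10^-3 mol = 9.96
Difference: 74.6 - 9.96 = 64.64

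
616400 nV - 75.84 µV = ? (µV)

540.56 µV

In µV:
  616400 nV = 616400 × 10^-3 µV = 616.4
  75.84 µV → 75.84
Difference: 616.4 - 75.84 = 540.56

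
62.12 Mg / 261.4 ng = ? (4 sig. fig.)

(62.12 × 10^6) / (261.4 × 10^-9) = 0.23764 × 10^15

237600000000000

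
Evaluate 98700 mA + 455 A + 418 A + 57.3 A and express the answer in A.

In A:
  98700 mA = 98700 × 10⁻³ A = 98.7
  455 A → 455
  418 A → 418
  57.3 A → 57.3
Sum: 98.7 + 455 + 418 + 57.3 = 1029

1029 A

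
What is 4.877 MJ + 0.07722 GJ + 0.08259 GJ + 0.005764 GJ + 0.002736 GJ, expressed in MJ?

In MJ:
  4.877 MJ → 4.877
  0.07722 GJ = 0.07722 × 10^3 MJ = 77.22
  0.08259 GJ = 0.08259 × 10^3 MJ = 82.59
  0.005764 GJ = 0.005764 × 10^3 MJ = 5.764
  0.002736 GJ = 0.002736 × 10^3 MJ = 2.736
Sum: 4.877 + 77.22 + 82.59 + 5.764 + 2.736 = 173.187

173.187 MJ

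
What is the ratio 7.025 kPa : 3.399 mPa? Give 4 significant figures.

2067000

(7.025 × 10³) / (3.399 × 10⁻³) = 2.0668 × 10⁶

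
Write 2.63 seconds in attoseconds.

2630000000000000000 attoseconds

(no prefix) = 1e0, atto = 1e-18; factor is 1e18.
2.63 × 1e18 = 2630000000000000000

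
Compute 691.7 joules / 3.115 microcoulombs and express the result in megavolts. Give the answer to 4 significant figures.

222.1 megavolts

(691.7) / (3.115 × 10⁻⁶) = 222.055 × 10⁶ V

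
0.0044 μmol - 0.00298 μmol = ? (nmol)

1.42 nmol

In nmol:
  0.0044 μmol = 0.0044 × 10³ nmol = 4.4
  0.00298 μmol = 0.00298 × 10³ nmol = 2.98
Difference: 4.4 - 2.98 = 1.42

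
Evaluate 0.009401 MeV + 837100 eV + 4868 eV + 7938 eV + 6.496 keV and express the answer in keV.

In keV:
  0.009401 MeV = 0.009401 × 10³ keV = 9.401
  837100 eV = 837100 × 10⁻³ keV = 837.1
  4868 eV = 4868 × 10⁻³ keV = 4.868
  7938 eV = 7938 × 10⁻³ keV = 7.938
  6.496 keV → 6.496
Sum: 9.401 + 837.1 + 4.868 + 7.938 + 6.496 = 865.803

865.803 keV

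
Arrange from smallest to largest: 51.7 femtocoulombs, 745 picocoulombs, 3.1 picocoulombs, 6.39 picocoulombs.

51.7 femtocoulombs = 0.0000000000000517 coulombs
745 picocoulombs = 0.000000000745 coulombs
3.1 picocoulombs = 0.0000000000031 coulombs
6.39 picocoulombs = 0.00000000000639 coulombs

51.7 femtocoulombs < 3.1 picocoulombs < 6.39 picocoulombs < 745 picocoulombs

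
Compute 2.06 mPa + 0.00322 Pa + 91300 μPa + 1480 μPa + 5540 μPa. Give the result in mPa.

In mPa:
  2.06 mPa → 2.06
  0.00322 Pa = 0.00322 × 10³ mPa = 3.22
  91300 μPa = 91300 × 10⁻³ mPa = 91.3
  1480 μPa = 1480 × 10⁻³ mPa = 1.48
  5540 μPa = 5540 × 10⁻³ mPa = 5.54
Sum: 2.06 + 3.22 + 91.3 + 1.48 + 5.54 = 103.6

103.6 mPa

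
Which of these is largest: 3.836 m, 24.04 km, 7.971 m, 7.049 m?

3.836 m = 3.836 m
24.04 km = 24040 m
7.971 m = 7.971 m
7.049 m = 7.049 m

24.04 km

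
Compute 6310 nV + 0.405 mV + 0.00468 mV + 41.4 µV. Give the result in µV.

457.39 µV

In µV:
  6310 nV = 6310e-3 µV = 6.31
  0.405 mV = 0.405e3 µV = 405
  0.00468 mV = 0.00468e3 µV = 4.68
  41.4 µV → 41.4
Sum: 6.31 + 405 + 4.68 + 41.4 = 457.39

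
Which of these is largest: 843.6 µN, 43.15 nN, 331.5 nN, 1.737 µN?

843.6 µN

843.6 µN = 0.0008436 N
43.15 nN = 0.00000004315 N
331.5 nN = 0.0000003315 N
1.737 µN = 0.000001737 N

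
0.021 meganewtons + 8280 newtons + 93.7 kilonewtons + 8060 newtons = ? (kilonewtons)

In kilonewtons:
  0.021 meganewtons = 0.021e3 kilonewtons = 21
  8280 newtons = 8280e-3 kilonewtons = 8.28
  93.7 kilonewtons → 93.7
  8060 newtons = 8060e-3 kilonewtons = 8.06
Sum: 21 + 8.28 + 93.7 + 8.06 = 131.04

131.04 kilonewtons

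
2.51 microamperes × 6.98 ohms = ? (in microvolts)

2.51e-6 × 6.98 = 17.5198e-6 V

17.5198 microvolts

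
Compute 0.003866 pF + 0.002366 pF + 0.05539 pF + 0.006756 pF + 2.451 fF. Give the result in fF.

70.829 fF

In fF:
  0.003866 pF = 0.003866 × 10^3 fF = 3.866
  0.002366 pF = 0.002366 × 10^3 fF = 2.366
  0.05539 pF = 0.05539 × 10^3 fF = 55.39
  0.006756 pF = 0.006756 × 10^3 fF = 6.756
  2.451 fF → 2.451
Sum: 3.866 + 2.366 + 55.39 + 6.756 + 2.451 = 70.829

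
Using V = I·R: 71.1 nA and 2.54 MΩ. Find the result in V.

0.180594 V

71.1 × 10^-9 × 2.54 × 10^6 = 180.594 × 10^-3 V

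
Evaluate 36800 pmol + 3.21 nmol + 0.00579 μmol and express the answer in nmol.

In nmol:
  36800 pmol = 36800e-3 nmol = 36.8
  3.21 nmol → 3.21
  0.00579 μmol = 0.00579e3 nmol = 5.79
Sum: 36.8 + 3.21 + 5.79 = 45.8

45.8 nmol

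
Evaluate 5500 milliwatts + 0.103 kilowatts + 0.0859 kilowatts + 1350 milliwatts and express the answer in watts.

In watts:
  5500 milliwatts = 5500 × 10⁻³ watts = 5.5
  0.103 kilowatts = 0.103 × 10³ watts = 103
  0.0859 kilowatts = 0.0859 × 10³ watts = 85.9
  1350 milliwatts = 1350 × 10⁻³ watts = 1.35
Sum: 5.5 + 103 + 85.9 + 1.35 = 195.75

195.75 watts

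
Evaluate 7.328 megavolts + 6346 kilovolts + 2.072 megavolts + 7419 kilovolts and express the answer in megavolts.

23.165 megavolts

In megavolts:
  7.328 megavolts → 7.328
  6346 kilovolts = 6346e-3 megavolts = 6.346
  2.072 megavolts → 2.072
  7419 kilovolts = 7419e-3 megavolts = 7.419
Sum: 7.328 + 6.346 + 2.072 + 7.419 = 23.165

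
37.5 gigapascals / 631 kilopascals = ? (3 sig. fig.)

59400

(37.5e9) / (631e3) = 0.05943e6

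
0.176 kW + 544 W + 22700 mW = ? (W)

In W:
  0.176 kW = 0.176 × 10³ W = 176
  544 W → 544
  22700 mW = 22700 × 10⁻³ W = 22.7
Sum: 176 + 544 + 22.7 = 742.7

742.7 W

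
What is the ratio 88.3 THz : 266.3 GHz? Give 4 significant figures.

331.6

(88.3 × 10¹²) / (266.3 × 10⁹) = 0.33158 × 10³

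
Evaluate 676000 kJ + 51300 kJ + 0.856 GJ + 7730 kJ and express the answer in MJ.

In MJ:
  676000 kJ = 676000 × 10⁻³ MJ = 676
  51300 kJ = 51300 × 10⁻³ MJ = 51.3
  0.856 GJ = 0.856 × 10³ MJ = 856
  7730 kJ = 7730 × 10⁻³ MJ = 7.73
Sum: 676 + 51.3 + 856 + 7.73 = 1591.03

1591.03 MJ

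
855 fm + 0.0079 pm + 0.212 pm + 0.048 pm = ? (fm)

1122.9 fm

In fm:
  855 fm → 855
  0.0079 pm = 0.0079 × 10^3 fm = 7.9
  0.212 pm = 0.212 × 10^3 fm = 212
  0.048 pm = 0.048 × 10^3 fm = 48
Sum: 855 + 7.9 + 212 + 48 = 1122.9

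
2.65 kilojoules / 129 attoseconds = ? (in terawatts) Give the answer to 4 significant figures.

20540000 terawatts

(2.65 × 10^3) / (129 × 10^-18) = 0.0205426 × 10^21 W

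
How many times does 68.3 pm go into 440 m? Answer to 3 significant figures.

(440) / (68.3e-12) = 6.442e12

6440000000000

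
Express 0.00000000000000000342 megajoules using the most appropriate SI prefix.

3.42 picojoules

= 3.42e-12 joules; 1e-12 is pico.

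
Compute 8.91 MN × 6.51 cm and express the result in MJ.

8.91e6 × 6.51e-2 = 58.0041e4 J

0.580041 MJ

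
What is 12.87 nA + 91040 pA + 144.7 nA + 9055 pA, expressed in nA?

In nA:
  12.87 nA → 12.87
  91040 pA = 91040 × 10⁻³ nA = 91.04
  144.7 nA → 144.7
  9055 pA = 9055 × 10⁻³ nA = 9.055
Sum: 12.87 + 91.04 + 144.7 + 9.055 = 257.665

257.665 nA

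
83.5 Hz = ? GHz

(no prefix) = 1e0, giga = 1e9; factor is 1e-9.
83.5 × 1e-9 = 0.0000000835

0.0000000835 GHz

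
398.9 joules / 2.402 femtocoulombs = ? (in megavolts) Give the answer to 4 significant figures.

166100000000 megavolts

(398.9) / (2.402 × 10⁻¹⁵) = 166.07 × 10¹⁵ V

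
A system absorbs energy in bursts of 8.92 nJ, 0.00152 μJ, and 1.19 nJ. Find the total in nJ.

In nJ:
  8.92 nJ → 8.92
  0.00152 μJ = 0.00152e3 nJ = 1.52
  1.19 nJ → 1.19
Sum: 8.92 + 1.52 + 1.19 = 11.63

11.63 nJ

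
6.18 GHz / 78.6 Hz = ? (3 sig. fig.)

(6.18 × 10^9) / (78.6) = 0.07863 × 10^9

78600000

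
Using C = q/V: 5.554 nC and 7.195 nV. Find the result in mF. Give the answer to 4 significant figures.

(5.554e-9) / (7.195e-9) = 0.771925 F

771.9 mF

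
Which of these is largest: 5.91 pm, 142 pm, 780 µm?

5.91 pm = 0.00000000000591 m
142 pm = 0.000000000142 m
780 µm = 0.00078 m

780 µm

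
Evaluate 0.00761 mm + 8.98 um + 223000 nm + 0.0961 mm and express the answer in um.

In um:
  0.00761 mm = 0.00761 × 10^3 um = 7.61
  8.98 um → 8.98
  223000 nm = 223000 × 10^-3 um = 223
  0.0961 mm = 0.0961 × 10^3 um = 96.1
Sum: 7.61 + 8.98 + 223 + 96.1 = 335.69

335.69 um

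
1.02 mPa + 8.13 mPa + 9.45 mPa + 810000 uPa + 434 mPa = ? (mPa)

1262.6 mPa

In mPa:
  1.02 mPa → 1.02
  8.13 mPa → 8.13
  9.45 mPa → 9.45
  810000 uPa = 810000e-3 mPa = 810
  434 mPa → 434
Sum: 1.02 + 8.13 + 9.45 + 810 + 434 = 1262.6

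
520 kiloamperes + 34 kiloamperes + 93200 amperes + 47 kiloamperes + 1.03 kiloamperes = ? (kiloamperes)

In kiloamperes:
  520 kiloamperes → 520
  34 kiloamperes → 34
  93200 amperes = 93200 × 10^-3 kiloamperes = 93.2
  47 kiloamperes → 47
  1.03 kiloamperes → 1.03
Sum: 520 + 34 + 93.2 + 47 + 1.03 = 695.23

695.23 kiloamperes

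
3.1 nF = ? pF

nano = 1e-9, pico = 1e-12; factor is 1e3.
3.1 × 1e3 = 3100

3100 pF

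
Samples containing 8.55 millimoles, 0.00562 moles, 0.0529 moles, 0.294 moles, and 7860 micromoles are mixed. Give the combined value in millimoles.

368.93 millimoles

In millimoles:
  8.55 millimoles → 8.55
  0.00562 moles = 0.00562 × 10³ millimoles = 5.62
  0.0529 moles = 0.0529 × 10³ millimoles = 52.9
  0.294 moles = 0.294 × 10³ millimoles = 294
  7860 micromoles = 7860 × 10⁻³ millimoles = 7.86
Sum: 8.55 + 5.62 + 52.9 + 294 + 7.86 = 368.93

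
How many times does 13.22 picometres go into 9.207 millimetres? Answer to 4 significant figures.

(9.207 × 10⁻³) / (13.22 × 10⁻¹²) = 0.69644 × 10⁹

696400000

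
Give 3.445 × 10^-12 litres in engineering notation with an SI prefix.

3.445 picolitres

= 3.445 × 10^-12 litres; 10^-12 is pico.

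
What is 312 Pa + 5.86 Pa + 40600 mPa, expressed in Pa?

In Pa:
  312 Pa → 312
  5.86 Pa → 5.86
  40600 mPa = 40600e-3 Pa = 40.6
Sum: 312 + 5.86 + 40.6 = 358.46

358.46 Pa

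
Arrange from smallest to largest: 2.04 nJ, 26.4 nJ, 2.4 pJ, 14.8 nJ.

2.04 nJ = 0.00000000204 J
26.4 nJ = 0.0000000264 J
2.4 pJ = 0.0000000000024 J
14.8 nJ = 0.0000000148 J

2.4 pJ < 2.04 nJ < 14.8 nJ < 26.4 nJ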